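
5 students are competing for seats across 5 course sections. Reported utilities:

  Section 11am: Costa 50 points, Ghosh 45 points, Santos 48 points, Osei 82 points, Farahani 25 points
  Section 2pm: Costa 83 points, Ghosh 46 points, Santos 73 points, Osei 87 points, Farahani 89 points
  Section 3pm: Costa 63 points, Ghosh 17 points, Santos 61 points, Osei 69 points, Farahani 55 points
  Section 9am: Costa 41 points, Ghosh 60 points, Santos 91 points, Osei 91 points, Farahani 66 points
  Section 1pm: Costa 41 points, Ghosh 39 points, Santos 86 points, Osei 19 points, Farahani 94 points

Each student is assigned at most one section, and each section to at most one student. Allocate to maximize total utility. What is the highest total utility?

Optimal: Costa→Section 2pm (83 points), Ghosh→Section 11am (45 points), Santos→Section 9am (91 points), Osei→Section 3pm (69 points), Farahani→Section 1pm (94 points) — total 83+45+91+69+94 = 382 points.
Row-greedy (each student in turn takes its best remaining section) gives 366 points, worse by 16.
Next-best assignment: Costa→Section 2pm, Ghosh→Section 9am, Santos→Section 3pm, Osei→Section 11am, Farahani→Section 1pm = 380 points.
No other one-to-one assignment exceeds 382 points.

Maximum total: 382 points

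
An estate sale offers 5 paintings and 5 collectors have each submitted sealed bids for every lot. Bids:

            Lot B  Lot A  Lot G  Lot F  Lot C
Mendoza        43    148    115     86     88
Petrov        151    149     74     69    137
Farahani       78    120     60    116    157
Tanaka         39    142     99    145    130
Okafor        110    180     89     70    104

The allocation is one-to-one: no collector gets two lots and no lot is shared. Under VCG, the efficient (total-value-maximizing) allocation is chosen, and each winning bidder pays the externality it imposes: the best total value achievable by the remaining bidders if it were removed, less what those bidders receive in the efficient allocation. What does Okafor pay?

Efficient allocation: Mendoza→Lot G ($115), Petrov→Lot B ($151), Farahani→Lot C ($157), Tanaka→Lot F ($145), Okafor→Lot A ($180); total welfare W = $748.
Okafor receives Lot A at value $180, so the others get W − 180 = $568.
Without Okafor: best allocation of the remaining 4 bidders over all 5 lots is Mendoza→Lot A ($148), Petrov→Lot B ($151), Farahani→Lot C ($157), Tanaka→Lot F ($145), total $601.
VCG payment = (others' best without Okafor) − (others' welfare with Okafor) = 601 − 568 = $33.

Okafor pays $33.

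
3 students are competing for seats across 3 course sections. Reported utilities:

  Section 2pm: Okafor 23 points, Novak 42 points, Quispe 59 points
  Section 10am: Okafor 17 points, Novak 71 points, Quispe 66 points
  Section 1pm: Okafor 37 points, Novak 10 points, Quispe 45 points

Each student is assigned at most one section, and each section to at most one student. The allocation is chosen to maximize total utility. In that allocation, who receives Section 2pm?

Optimal: Okafor→Section 1pm (37 points), Novak→Section 10am (71 points), Quispe→Section 2pm (59 points) — total 37+71+59 = 167 points.
Next-best assignment: Okafor→Section 1pm, Novak→Section 2pm, Quispe→Section 10am = 145 points.
Swapping Okafor↔Quispe (Okafor→Section 2pm 23 points, Quispe→Section 1pm 45 points) loses 28.
Quispe's own top section is Section 10am (66 points), but forcing Quispe→Section 10am and reassigning the rest optimally gives only 145 points — worse by 22.

Quispe receives Section 2pm.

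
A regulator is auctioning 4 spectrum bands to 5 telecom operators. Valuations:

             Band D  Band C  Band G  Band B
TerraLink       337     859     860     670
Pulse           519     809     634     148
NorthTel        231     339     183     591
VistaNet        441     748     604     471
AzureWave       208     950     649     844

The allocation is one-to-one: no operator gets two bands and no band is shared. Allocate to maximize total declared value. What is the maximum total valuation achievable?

Max total: $2971M

Optimal: Pulse→Band D ($519M), VistaNet→Band C ($748M), TerraLink→Band G ($860M), AzureWave→Band B ($844M) — total 519+748+860+844 = $2971M.
Column-greedy (each band in turn goes to its best remaining operator) gives $2920M, worse by 51.
Swapping AzureWave↔Pulse (AzureWave→Band D $208M, Pulse→Band B $148M) loses 1007.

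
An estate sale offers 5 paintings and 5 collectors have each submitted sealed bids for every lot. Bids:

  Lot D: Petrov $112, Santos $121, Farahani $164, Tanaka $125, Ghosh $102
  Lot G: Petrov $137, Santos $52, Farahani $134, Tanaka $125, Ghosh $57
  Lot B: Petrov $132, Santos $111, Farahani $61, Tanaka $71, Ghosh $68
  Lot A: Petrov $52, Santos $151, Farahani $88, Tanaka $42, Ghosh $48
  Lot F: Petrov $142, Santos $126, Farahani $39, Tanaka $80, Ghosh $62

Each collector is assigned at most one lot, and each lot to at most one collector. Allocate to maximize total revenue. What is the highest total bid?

Maximum total: $650

Optimal: Petrov→Lot F ($142), Santos→Lot A ($151), Farahani→Lot D ($164), Tanaka→Lot G ($125), Ghosh→Lot B ($68) — total 142+151+164+125+68 = $650.
Column-greedy (each lot in turn goes to its best remaining collector) gives $540, worse by 110.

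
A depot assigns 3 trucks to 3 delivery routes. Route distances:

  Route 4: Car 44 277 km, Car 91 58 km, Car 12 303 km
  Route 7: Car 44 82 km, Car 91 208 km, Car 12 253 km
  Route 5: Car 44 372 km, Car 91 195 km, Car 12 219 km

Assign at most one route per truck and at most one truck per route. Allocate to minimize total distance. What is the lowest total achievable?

Min total: 359 km

Optimal: Car 44→Route 7 (82 km), Car 91→Route 4 (58 km), Car 12→Route 5 (219 km) — total 82+58+219 = 359 km.
Next-best assignment: Car 44→Route 7, Car 91→Route 5, Car 12→Route 4 = 580 km.
Swapping Car 91↔Car 12 (Car 91→Route 5 195 km, Car 12→Route 4 303 km) adds 221.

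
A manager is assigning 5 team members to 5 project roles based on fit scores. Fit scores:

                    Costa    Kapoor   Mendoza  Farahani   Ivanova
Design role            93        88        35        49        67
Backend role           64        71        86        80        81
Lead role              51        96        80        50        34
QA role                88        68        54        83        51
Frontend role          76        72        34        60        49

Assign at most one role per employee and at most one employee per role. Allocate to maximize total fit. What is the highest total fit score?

Max total: 409 pts

This is the linear assignment problem.
Optimal: Costa→Design role (93 pts), Kapoor→Frontend role (72 pts), Mendoza→Lead role (80 pts), Farahani→QA role (83 pts), Ivanova→Backend role (81 pts) — total 93+72+80+83+81 = 409 pts.
Next-best assignment: Costa→Frontend role, Kapoor→Design role, Mendoza→Lead role, Farahani→QA role, Ivanova→Backend role = 408 pts.
Swapping Costa↔Farahani (Costa→QA role 88 pts, Farahani→Design role 49 pts) loses 39.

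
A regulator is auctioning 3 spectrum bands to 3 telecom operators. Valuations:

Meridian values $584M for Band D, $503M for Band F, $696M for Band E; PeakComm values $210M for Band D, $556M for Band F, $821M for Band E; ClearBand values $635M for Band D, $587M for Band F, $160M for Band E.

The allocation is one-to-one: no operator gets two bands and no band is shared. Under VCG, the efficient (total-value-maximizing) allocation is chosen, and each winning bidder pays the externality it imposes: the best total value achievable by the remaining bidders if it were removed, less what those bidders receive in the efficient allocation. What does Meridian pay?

Meridian pays $48M.

Efficient allocation: Meridian→Band D ($584M), PeakComm→Band E ($821M), ClearBand→Band F ($587M); total welfare W = $1992M.
Meridian receives Band D at value $584M, so the others get W − 584 = $1408M.
Without Meridian: best allocation of the remaining 2 bidders over all 3 bands is PeakComm→Band E ($821M), ClearBand→Band D ($635M), total $1456M.
VCG payment = (others' best without Meridian) − (others' welfare with Meridian) = 1456 − 1408 = $48M.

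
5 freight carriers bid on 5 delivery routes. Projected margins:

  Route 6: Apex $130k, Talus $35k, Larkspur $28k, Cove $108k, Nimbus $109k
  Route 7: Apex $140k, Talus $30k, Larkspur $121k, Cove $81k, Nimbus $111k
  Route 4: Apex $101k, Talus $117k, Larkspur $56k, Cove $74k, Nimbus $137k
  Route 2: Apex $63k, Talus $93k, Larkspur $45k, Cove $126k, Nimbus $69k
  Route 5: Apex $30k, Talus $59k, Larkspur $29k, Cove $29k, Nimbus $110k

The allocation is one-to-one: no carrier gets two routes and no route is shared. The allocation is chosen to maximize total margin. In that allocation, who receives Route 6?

Apex receives Route 6.

Optimal: Apex→Route 6 ($130k), Talus→Route 4 ($117k), Larkspur→Route 7 ($121k), Cove→Route 2 ($126k), Nimbus→Route 5 ($110k) — total 130+117+121+126+110 = $604k.
Max-entry greedy (repeatedly take the single best remaining cell) gives $490k, worse by 114.
Swapping Cove↔Apex (Cove→Route 6 $108k, Apex→Route 2 $63k) loses 85.
Apex's own top route is Route 7 ($140k), but forcing Apex→Route 7 and reassigning the rest optimally gives only $521k — worse by 83.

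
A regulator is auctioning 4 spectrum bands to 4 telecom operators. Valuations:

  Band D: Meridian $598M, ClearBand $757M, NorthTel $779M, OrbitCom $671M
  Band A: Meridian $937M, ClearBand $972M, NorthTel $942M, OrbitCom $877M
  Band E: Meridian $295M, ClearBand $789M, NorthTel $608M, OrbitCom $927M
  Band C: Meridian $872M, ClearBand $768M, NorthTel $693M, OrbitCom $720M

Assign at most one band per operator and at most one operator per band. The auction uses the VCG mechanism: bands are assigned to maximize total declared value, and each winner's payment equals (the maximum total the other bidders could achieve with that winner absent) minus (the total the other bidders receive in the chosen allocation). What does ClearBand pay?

Efficient allocation: Meridian→Band C ($872M), ClearBand→Band A ($972M), NorthTel→Band D ($779M), OrbitCom→Band E ($927M); total welfare W = $3550M.
ClearBand receives Band A at value $972M, so the others get W − 972 = $2578M.
Without ClearBand: best allocation of the remaining 3 bidders over all 4 bands is Meridian→Band C ($872M), NorthTel→Band A ($942M), OrbitCom→Band E ($927M), total $2741M.
VCG payment = (others' best without ClearBand) − (others' welfare with ClearBand) = 2741 − 2578 = $163M.

ClearBand pays $163M.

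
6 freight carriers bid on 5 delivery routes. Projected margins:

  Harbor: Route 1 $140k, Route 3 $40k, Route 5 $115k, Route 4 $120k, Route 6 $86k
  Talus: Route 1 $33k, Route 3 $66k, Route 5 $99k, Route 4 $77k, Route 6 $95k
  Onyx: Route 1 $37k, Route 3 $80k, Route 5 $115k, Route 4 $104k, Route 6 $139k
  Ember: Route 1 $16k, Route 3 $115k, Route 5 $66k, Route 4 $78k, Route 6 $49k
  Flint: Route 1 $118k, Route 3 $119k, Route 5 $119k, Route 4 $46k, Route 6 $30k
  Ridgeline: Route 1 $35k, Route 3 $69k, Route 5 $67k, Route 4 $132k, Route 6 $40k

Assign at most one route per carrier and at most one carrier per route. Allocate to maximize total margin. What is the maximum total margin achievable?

Maximum total: $645k

Treat this as an assignment problem: match each carrier to one route.
Optimal: Harbor→Route 1 ($140k), Ember→Route 3 ($115k), Flint→Route 5 ($119k), Ridgeline→Route 4 ($132k), Onyx→Route 6 ($139k) — total 140+115+119+132+139 = $645k.
Row-greedy (each carrier in turn takes its best remaining route) gives $539k, worse by 106.
Next-best assignment: Harbor→Route 1, Flint→Route 3, Talus→Route 5, Ridgeline→Route 4, Onyx→Route 6 = $629k.
No other one-to-one assignment exceeds $645k.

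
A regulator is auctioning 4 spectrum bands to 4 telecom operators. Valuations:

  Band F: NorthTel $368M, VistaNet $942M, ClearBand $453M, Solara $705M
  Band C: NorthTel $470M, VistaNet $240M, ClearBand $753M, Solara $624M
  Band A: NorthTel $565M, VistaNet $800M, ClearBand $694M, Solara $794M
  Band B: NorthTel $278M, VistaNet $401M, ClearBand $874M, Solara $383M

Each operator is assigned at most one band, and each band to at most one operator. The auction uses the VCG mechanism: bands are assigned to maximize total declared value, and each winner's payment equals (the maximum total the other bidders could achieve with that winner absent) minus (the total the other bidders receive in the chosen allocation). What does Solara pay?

Efficient allocation: NorthTel→Band C ($470M), VistaNet→Band F ($942M), ClearBand→Band B ($874M), Solara→Band A ($794M); total welfare W = $3080M.
Solara receives Band A at value $794M, so the others get W − 794 = $2286M.
Without Solara: best allocation of the remaining 3 bidders over all 4 bands is NorthTel→Band A ($565M), VistaNet→Band F ($942M), ClearBand→Band B ($874M), total $2381M.
VCG payment = (others' best without Solara) − (others' welfare with Solara) = 2381 − 2286 = $95M.

Solara pays $95M.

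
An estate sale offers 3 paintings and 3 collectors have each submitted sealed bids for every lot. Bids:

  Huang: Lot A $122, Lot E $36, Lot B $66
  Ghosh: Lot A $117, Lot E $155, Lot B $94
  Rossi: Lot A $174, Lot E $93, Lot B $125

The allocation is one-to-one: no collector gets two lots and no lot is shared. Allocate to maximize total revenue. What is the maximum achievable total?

Max total: $402

This is the linear assignment problem.
Optimal: Huang→Lot A ($122), Ghosh→Lot E ($155), Rossi→Lot B ($125) — total 122+155+125 = $402.
Max-entry greedy (repeatedly take the single best remaining cell) gives $395, worse by 7.
Next-best assignment: Huang→Lot B, Ghosh→Lot E, Rossi→Lot A = $395.
Swapping Ghosh↔Rossi (Ghosh→Lot B $94, Rossi→Lot E $93) loses 93.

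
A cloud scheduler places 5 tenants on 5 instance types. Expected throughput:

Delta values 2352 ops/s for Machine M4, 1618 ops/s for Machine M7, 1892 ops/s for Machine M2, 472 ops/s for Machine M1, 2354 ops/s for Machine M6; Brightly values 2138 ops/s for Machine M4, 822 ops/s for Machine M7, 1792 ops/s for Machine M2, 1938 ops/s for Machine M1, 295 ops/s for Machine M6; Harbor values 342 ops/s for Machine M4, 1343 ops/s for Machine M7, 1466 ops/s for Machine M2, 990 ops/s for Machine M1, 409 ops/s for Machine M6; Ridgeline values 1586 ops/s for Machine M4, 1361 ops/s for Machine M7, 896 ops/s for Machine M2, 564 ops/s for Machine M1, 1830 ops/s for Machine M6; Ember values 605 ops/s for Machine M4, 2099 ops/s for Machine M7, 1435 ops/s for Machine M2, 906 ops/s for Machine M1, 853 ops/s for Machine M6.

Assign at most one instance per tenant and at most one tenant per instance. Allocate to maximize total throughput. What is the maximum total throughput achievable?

This is the linear assignment problem.
Optimal: Delta→Machine M4 (2352 ops/s), Brightly→Machine M1 (1938 ops/s), Harbor→Machine M2 (1466 ops/s), Ridgeline→Machine M6 (1830 ops/s), Ember→Machine M7 (2099 ops/s) — total 2352+1938+1466+1830+2099 = 9685 ops/s.
Row-greedy (each tenant in turn takes its best remaining instance) gives 8225 ops/s, worse by 1460.
Swapping Ember↔Ridgeline (Ember→Machine M6 853 ops/s, Ridgeline→Machine M7 1361 ops/s) loses 1715.
Checked against all permutations: 9685 ops/s is optimal.

Maximum total: 9685 ops/s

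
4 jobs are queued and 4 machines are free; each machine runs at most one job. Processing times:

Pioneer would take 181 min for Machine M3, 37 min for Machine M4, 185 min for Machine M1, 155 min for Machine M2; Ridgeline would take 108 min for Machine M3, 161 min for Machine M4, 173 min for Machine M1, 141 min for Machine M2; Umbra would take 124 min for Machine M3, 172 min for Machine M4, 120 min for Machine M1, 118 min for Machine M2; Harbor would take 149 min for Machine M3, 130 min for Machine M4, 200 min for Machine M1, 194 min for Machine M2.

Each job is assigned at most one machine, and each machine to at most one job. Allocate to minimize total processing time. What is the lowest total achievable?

This is a one-to-one assignment (minimum-cost bipartite matching).
Optimal: Pioneer→Machine M4 (37 min), Ridgeline→Machine M2 (141 min), Umbra→Machine M1 (120 min), Harbor→Machine M3 (149 min) — total 37+141+120+149 = 447 min.
Min-entry greedy (repeatedly take the single cheapest remaining cell) gives 463 min, worse by 16.
Next-best assignment: Pioneer→Machine M4, Ridgeline→Machine M3, Umbra→Machine M1, Harbor→Machine M2 = 459 min.
Swapping Pioneer↔Umbra (Pioneer→Machine M1 185 min, Umbra→Machine M4 172 min) adds 200.

Min total: 447 min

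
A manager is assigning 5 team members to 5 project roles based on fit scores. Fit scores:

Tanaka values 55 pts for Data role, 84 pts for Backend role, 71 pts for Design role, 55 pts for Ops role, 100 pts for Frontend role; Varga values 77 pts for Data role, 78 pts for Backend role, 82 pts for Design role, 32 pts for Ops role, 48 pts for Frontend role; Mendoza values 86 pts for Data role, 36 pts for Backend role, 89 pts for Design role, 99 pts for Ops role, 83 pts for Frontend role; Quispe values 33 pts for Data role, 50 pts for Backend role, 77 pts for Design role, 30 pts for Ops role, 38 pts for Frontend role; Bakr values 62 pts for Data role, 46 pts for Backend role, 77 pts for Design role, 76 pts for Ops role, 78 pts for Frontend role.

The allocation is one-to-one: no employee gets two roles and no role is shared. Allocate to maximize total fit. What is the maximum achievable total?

Maximum total: 417 pts

Optimal: Tanaka→Frontend role (100 pts), Varga→Backend role (78 pts), Mendoza→Data role (86 pts), Quispe→Design role (77 pts), Bakr→Ops role (76 pts) — total 100+78+86+77+76 = 417 pts.
Column-greedy (each role in turn goes to its best remaining employee) gives 366 pts, worse by 51.
Swapping Varga↔Quispe (Varga→Design role 82 pts, Quispe→Backend role 50 pts) loses 23.
Every other assignment is strictly worse.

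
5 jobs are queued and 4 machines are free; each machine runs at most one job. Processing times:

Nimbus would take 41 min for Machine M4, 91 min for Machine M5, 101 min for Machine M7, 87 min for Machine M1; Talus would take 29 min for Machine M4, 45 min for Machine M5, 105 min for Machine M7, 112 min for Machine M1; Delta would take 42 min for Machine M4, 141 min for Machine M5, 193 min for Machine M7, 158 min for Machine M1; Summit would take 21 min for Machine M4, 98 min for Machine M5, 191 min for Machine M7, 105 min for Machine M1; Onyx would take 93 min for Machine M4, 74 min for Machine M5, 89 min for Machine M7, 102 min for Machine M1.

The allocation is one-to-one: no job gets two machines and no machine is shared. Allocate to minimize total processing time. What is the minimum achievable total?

This is a one-to-one assignment (minimum-cost bipartite matching).
Optimal: Summit→Machine M4 (21 min), Talus→Machine M5 (45 min), Onyx→Machine M7 (89 min), Nimbus→Machine M1 (87 min) — total 21+45+89+87 = 242 min.
Next-best assignment: Delta→Machine M4, Talus→Machine M5, Onyx→Machine M7, Nimbus→Machine M1 = 263 min.

Minimum total: 242 min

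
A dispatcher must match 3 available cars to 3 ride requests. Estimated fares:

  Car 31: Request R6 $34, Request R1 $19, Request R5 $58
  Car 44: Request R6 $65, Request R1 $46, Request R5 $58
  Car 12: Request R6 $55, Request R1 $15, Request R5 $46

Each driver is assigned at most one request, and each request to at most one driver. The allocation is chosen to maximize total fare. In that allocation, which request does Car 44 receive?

Treat this as an assignment problem: match each driver to one request.
Optimal: Car 31→Request R5 ($58), Car 44→Request R1 ($46), Car 12→Request R6 ($55) — total 58+46+55 = $159.
Row-greedy (each driver in turn takes its best remaining request) gives $138, worse by 21.
Car 44's own top request is Request R6 ($65), but forcing Car 44→Request R6 and reassigning the rest optimally gives only $138 — worse by 21.

Car 44 receives Request R1.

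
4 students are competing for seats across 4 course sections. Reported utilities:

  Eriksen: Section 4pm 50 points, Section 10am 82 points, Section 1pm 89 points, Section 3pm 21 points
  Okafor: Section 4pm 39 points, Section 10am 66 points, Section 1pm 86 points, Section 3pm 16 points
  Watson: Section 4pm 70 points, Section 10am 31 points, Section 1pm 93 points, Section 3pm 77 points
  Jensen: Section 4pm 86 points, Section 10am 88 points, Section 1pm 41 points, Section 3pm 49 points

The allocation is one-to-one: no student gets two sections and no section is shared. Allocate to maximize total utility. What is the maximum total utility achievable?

Maximum total: 331 points

Optimal: Eriksen→Section 10am (82 points), Okafor→Section 1pm (86 points), Watson→Section 3pm (77 points), Jensen→Section 4pm (86 points) — total 82+86+77+86 = 331 points.
Max-entry greedy (repeatedly take the single best remaining cell) gives 247 points, worse by 84.
Next-best assignment: Eriksen→Section 1pm, Okafor→Section 10am, Watson→Section 3pm, Jensen→Section 4pm = 318 points.
Every other assignment is strictly worse.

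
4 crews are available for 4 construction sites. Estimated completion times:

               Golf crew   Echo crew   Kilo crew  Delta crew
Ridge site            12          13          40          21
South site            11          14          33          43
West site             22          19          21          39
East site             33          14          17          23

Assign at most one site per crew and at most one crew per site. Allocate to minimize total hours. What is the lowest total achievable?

Min total: 67 hours

This is a one-to-one assignment (minimum-cost bipartite matching).
Optimal: Golf crew→South site (11 hours), Echo crew→East site (14 hours), Kilo crew→West site (21 hours), Delta crew→Ridge site (21 hours) — total 11+14+21+21 = 67 hours.
Min-entry greedy (repeatedly take the single cheapest remaining cell) gives 80 hours, worse by 13.
Swapping Kilo crew↔Echo crew (Kilo crew→East site 17 hours, Echo crew→West site 19 hours) adds 1.
No other one-to-one assignment undercuts 67 hours.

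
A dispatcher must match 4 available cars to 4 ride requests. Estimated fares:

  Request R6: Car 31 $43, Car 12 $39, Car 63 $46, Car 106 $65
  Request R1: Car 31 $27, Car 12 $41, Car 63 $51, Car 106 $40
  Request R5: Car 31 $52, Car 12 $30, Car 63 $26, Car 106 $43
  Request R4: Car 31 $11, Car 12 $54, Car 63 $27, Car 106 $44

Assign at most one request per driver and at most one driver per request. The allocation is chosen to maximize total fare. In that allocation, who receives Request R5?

Optimal: Car 31→Request R5 ($52), Car 12→Request R4 ($54), Car 63→Request R1 ($51), Car 106→Request R6 ($65) — total 52+54+51+65 = $222.
Swapping Car 31↔Car 12 (Car 31→Request R4 $11, Car 12→Request R5 $30) loses 65.
Checked against all permutations: $222 is optimal.

Car 31 receives Request R5.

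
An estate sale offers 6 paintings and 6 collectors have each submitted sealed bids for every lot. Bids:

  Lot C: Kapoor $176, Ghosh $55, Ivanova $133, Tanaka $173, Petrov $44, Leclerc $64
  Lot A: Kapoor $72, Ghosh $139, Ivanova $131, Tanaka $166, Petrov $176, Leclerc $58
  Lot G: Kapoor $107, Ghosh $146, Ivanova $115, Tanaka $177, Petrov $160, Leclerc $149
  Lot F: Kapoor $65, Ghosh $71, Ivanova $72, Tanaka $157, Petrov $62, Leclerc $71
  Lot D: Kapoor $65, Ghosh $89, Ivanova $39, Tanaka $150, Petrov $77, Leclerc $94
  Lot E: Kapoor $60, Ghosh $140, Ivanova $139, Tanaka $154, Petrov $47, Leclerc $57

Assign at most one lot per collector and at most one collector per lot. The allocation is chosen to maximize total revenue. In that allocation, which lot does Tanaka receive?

This is the linear assignment problem.
Optimal: Kapoor→Lot C ($176), Ghosh→Lot G ($146), Ivanova→Lot E ($139), Tanaka→Lot F ($157), Petrov→Lot A ($176), Leclerc→Lot D ($94) — total 176+146+139+157+176+94 = $888.
Next-best assignment: Kapoor→Lot C, Ghosh→Lot D, Ivanova→Lot E, Tanaka→Lot F, Petrov→Lot A, Leclerc→Lot G = $886.
Swapping Tanaka↔Leclerc (Tanaka→Lot D $150, Leclerc→Lot F $71) loses 30.
No other one-to-one assignment exceeds $888.
Tanaka's own top lot is Lot G ($177), but forcing Tanaka→Lot G and reassigning the rest optimally gives only $835 — worse by 53.

Tanaka receives Lot F.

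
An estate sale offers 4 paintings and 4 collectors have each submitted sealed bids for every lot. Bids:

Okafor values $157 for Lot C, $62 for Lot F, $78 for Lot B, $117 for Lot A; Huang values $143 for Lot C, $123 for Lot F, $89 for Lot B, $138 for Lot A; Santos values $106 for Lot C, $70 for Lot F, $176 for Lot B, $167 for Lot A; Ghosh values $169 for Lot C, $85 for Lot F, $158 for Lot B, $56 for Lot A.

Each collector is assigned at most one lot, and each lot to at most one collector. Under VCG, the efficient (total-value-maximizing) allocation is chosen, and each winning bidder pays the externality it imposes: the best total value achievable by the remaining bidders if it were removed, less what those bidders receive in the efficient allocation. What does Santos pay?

Efficient allocation: Okafor→Lot C ($157), Huang→Lot F ($123), Santos→Lot A ($167), Ghosh→Lot B ($158); total welfare W = $605.
Santos receives Lot A at value $167, so the others get W − 167 = $438.
Without Santos: best allocation of the remaining 3 bidders over all 4 lots is Okafor→Lot C ($157), Huang→Lot A ($138), Ghosh→Lot B ($158), total $453.
VCG payment = (others' best without Santos) − (others' welfare with Santos) = 453 − 438 = $15.

Santos pays $15.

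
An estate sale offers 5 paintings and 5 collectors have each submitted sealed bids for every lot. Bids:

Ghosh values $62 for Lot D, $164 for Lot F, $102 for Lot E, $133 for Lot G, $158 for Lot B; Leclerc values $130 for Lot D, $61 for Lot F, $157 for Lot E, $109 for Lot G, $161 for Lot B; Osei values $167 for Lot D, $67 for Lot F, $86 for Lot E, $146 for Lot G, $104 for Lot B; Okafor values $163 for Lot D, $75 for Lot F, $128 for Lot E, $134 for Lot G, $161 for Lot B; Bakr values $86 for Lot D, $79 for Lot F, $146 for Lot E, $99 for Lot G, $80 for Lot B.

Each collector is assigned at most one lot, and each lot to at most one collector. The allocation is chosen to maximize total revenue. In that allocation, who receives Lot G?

Osei receives Lot G.

This is the linear assignment problem.
Optimal: Ghosh→Lot F ($164), Leclerc→Lot B ($161), Osei→Lot G ($146), Okafor→Lot D ($163), Bakr→Lot E ($146) — total 164+161+146+163+146 = $780.
Row-greedy (each collector in turn takes its best remaining lot) gives $772, worse by 8.
Next-best assignment: Ghosh→Lot F, Leclerc→Lot B, Osei→Lot D, Okafor→Lot G, Bakr→Lot E = $772.
Swapping Leclerc↔Okafor (Leclerc→Lot D $130, Okafor→Lot B $161) loses 33.
No other one-to-one assignment exceeds $780.
Osei's own top lot is Lot D ($167), but forcing Osei→Lot D and reassigning the rest optimally gives only $772 — worse by 8.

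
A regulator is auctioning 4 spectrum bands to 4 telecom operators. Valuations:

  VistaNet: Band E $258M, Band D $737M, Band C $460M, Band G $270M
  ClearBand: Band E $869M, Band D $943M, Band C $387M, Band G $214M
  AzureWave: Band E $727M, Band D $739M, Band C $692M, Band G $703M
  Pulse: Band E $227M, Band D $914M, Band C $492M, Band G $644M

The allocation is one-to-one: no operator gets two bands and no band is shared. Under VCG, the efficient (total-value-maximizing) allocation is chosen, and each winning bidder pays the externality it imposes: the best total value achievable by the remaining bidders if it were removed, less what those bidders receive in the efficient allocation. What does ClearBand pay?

Efficient allocation: VistaNet→Band C ($460M), ClearBand→Band E ($869M), AzureWave→Band G ($703M), Pulse→Band D ($914M); total welfare W = $2946M.
ClearBand receives Band E at value $869M, so the others get W − 869 = $2077M.
Without ClearBand: best allocation of the remaining 3 bidders over all 4 bands is VistaNet→Band D ($737M), AzureWave→Band E ($727M), Pulse→Band G ($644M), total $2108M.
VCG payment = (others' best without ClearBand) − (others' welfare with ClearBand) = 2108 − 2077 = $31M.

ClearBand pays $31M.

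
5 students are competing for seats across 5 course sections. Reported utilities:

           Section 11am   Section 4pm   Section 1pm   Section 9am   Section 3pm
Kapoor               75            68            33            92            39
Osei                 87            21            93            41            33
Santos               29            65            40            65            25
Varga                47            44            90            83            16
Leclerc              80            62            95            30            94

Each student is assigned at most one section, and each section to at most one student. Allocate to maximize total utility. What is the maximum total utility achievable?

This is a one-to-one assignment (maximum-weight bipartite matching).
Optimal: Kapoor→Section 9am (92 points), Osei→Section 11am (87 points), Santos→Section 4pm (65 points), Varga→Section 1pm (90 points), Leclerc→Section 3pm (94 points) — total 92+87+65+90+94 = 428 points.
Max-entry greedy (repeatedly take the single best remaining cell) gives 355 points, worse by 73.
Swapping Varga↔Santos (Varga→Section 4pm 44 points, Santos→Section 1pm 40 points) loses 71.

Maximum total: 428 points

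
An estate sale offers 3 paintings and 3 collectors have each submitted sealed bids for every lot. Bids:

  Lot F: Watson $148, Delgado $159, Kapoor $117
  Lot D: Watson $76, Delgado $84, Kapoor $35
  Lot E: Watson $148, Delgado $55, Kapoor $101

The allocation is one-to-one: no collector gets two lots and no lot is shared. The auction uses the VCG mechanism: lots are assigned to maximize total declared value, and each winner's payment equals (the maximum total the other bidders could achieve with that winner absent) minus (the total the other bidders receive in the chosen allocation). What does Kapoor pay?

Efficient allocation: Watson→Lot E ($148), Delgado→Lot D ($84), Kapoor→Lot F ($117); total welfare W = $349.
Kapoor receives Lot F at value $117, so the others get W − 117 = $232.
Without Kapoor: best allocation of the remaining 2 bidders over all 3 lots is Watson→Lot E ($148), Delgado→Lot F ($159), total $307.
VCG payment = (others' best without Kapoor) − (others' welfare with Kapoor) = 307 − 232 = $75.

Kapoor pays $75.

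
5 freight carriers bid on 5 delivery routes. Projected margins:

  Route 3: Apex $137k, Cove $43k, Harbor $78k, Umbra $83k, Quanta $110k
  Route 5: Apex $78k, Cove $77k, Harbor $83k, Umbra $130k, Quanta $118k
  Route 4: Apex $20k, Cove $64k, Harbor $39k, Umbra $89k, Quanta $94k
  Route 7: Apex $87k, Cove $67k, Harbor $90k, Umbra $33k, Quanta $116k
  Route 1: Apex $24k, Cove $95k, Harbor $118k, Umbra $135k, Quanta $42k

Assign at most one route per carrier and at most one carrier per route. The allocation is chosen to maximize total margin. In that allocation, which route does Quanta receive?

Quanta receives Route 7.

This is the linear assignment problem.
Optimal: Apex→Route 3 ($137k), Cove→Route 4 ($64k), Harbor→Route 1 ($118k), Umbra→Route 5 ($130k), Quanta→Route 7 ($116k) — total 137+64+118+130+116 = $565k.
Row-greedy (each carrier in turn takes its best remaining route) gives $546k, worse by 19.
Quanta's own top route is Route 5 ($118k), but forcing Quanta→Route 5 and reassigning the rest optimally gives only $544k — worse by 21.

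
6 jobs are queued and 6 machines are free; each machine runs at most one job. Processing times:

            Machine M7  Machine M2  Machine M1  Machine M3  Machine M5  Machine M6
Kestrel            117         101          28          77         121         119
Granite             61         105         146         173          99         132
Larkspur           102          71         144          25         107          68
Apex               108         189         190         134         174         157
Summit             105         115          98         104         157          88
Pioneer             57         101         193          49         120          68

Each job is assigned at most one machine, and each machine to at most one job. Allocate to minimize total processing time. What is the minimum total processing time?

Min total: 443 min

This is a one-to-one assignment (minimum-cost bipartite matching).
Optimal: Kestrel→Machine M1 (28 min), Granite→Machine M5 (99 min), Larkspur→Machine M2 (71 min), Apex→Machine M7 (108 min), Summit→Machine M6 (88 min), Pioneer→Machine M3 (49 min) — total 28+99+71+108+88+49 = 443 min.
Column-greedy (each machine in turn goes to its cheapest remaining job) gives 516 min, worse by 73.
Swapping Kestrel↔Pioneer (Kestrel→Machine M3 77 min, Pioneer→Machine M1 193 min) adds 193.
No other one-to-one assignment undercuts 443 min.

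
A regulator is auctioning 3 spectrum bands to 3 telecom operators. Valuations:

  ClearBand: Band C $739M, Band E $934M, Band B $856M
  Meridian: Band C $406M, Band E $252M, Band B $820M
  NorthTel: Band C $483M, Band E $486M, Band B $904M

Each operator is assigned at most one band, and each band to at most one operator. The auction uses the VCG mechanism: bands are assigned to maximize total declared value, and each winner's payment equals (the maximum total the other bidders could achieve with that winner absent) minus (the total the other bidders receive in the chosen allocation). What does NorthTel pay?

NorthTel pays $414M.

Efficient allocation: ClearBand→Band E ($934M), Meridian→Band C ($406M), NorthTel→Band B ($904M); total welfare W = $2244M.
NorthTel receives Band B at value $904M, so the others get W − 904 = $1340M.
Without NorthTel: best allocation of the remaining 2 bidders over all 3 bands is ClearBand→Band E ($934M), Meridian→Band B ($820M), total $1754M.
VCG payment = (others' best without NorthTel) − (others' welfare with NorthTel) = 1754 − 1340 = $414M.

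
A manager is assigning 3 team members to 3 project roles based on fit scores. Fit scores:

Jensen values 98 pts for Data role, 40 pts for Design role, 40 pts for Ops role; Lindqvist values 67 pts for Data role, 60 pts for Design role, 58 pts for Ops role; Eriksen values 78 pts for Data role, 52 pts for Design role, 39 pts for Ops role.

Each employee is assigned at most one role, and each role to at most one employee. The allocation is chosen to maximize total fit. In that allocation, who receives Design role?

Optimal: Jensen→Data role (98 pts), Lindqvist→Ops role (58 pts), Eriksen→Design role (52 pts) — total 98+58+52 = 208 pts.
Row-greedy (each employee in turn takes its best remaining role) gives 197 pts, worse by 11.
Next-best assignment: Jensen→Data role, Lindqvist→Design role, Eriksen→Ops role = 197 pts.
Every other assignment is strictly worse.
Eriksen's own top role is Data role (78 pts), but forcing Eriksen→Data role and reassigning the rest optimally gives only 178 pts — worse by 30.

Eriksen receives Design role.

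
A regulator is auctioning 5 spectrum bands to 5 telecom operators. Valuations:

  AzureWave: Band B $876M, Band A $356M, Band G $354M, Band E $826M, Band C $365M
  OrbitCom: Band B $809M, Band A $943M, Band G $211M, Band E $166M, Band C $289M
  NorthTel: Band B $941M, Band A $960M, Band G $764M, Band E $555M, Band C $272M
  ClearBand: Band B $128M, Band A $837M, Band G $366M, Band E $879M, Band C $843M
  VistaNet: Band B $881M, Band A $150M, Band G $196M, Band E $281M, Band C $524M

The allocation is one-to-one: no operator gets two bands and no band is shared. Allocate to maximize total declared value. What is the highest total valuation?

Maximum total: $4257M

Optimal: AzureWave→Band E ($826M), OrbitCom→Band A ($943M), NorthTel→Band G ($764M), ClearBand→Band C ($843M), VistaNet→Band B ($881M) — total 826+943+764+843+881 = $4257M.
Column-greedy (each band in turn goes to its best remaining operator) gives $3600M, worse by 657.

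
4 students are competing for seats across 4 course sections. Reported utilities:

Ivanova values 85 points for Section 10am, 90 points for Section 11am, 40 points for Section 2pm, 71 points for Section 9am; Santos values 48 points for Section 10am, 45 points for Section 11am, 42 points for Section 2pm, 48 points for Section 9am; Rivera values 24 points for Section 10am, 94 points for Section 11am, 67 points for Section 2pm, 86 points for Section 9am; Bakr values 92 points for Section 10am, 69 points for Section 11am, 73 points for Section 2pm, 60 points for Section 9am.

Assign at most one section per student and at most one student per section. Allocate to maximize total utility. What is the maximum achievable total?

Treat this as an assignment problem: match each student to one section.
Optimal: Ivanova→Section 11am (90 points), Santos→Section 2pm (42 points), Rivera→Section 9am (86 points), Bakr→Section 10am (92 points) — total 90+42+86+92 = 310 points.
Row-greedy (each student in turn takes its best remaining section) gives 297 points, worse by 13.
Next-best assignment: Ivanova→Section 10am, Santos→Section 9am, Rivera→Section 11am, Bakr→Section 2pm = 300 points.
Swapping Bakr↔Rivera (Bakr→Section 9am 60 points, Rivera→Section 10am 24 points) loses 94.
Every other assignment is strictly worse.

Maximum total: 310 points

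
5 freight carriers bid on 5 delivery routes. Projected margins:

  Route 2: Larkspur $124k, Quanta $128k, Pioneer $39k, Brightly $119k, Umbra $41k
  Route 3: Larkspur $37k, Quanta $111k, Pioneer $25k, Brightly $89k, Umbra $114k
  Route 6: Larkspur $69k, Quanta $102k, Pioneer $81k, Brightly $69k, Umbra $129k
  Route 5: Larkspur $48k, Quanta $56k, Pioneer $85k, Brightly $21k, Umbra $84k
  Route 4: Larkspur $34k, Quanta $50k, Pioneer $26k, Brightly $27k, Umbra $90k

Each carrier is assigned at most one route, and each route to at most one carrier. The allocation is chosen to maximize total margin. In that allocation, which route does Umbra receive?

Umbra receives Route 4.

This is the linear assignment problem.
Optimal: Larkspur→Route 2 ($124k), Quanta→Route 6 ($102k), Pioneer→Route 5 ($85k), Brightly→Route 3 ($89k), Umbra→Route 4 ($90k) — total 124+102+85+89+90 = $490k.
Column-greedy (each route in turn goes to its best remaining carrier) gives $398k, worse by 92.
Swapping Umbra↔Larkspur (Umbra→Route 2 $41k, Larkspur→Route 4 $34k) loses 139.
Umbra's own top route is Route 6 ($129k), but forcing Umbra→Route 6 and reassigning the rest optimally gives only $478k — worse by 12.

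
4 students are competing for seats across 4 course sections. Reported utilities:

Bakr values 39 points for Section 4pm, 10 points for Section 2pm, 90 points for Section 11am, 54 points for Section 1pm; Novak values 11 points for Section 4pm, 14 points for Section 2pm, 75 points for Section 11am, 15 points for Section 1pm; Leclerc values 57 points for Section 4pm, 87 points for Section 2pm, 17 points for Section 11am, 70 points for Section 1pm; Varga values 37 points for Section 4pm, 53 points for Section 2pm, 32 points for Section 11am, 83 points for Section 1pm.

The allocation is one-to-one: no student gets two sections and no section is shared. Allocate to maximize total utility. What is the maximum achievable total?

Maximum total: 284 points

Optimal: Bakr→Section 4pm (39 points), Novak→Section 11am (75 points), Leclerc→Section 2pm (87 points), Varga→Section 1pm (83 points) — total 39+75+87+83 = 284 points.
Column-greedy (each section in turn goes to its best remaining student) gives 215 points, worse by 69.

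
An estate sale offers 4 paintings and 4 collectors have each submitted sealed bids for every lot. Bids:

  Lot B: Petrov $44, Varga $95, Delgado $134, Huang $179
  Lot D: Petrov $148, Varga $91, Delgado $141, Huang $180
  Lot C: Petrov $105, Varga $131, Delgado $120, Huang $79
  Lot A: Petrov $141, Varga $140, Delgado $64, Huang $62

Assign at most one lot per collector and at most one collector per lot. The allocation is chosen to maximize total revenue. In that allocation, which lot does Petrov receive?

Petrov receives Lot A.

This is a one-to-one assignment (maximum-weight bipartite matching).
Optimal: Petrov→Lot A ($141), Varga→Lot C ($131), Delgado→Lot D ($141), Huang→Lot B ($179) — total 141+131+141+179 = $592.
Max-entry greedy (repeatedly take the single best remaining cell) gives $586, worse by 6.
Next-best assignment: Petrov→Lot D, Varga→Lot A, Delgado→Lot C, Huang→Lot B = $587.
Swapping Huang↔Delgado (Huang→Lot D $180, Delgado→Lot B $134) loses 6.
Petrov's own top lot is Lot D ($148), but forcing Petrov→Lot D and reassigning the rest optimally gives only $587 — worse by 5.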